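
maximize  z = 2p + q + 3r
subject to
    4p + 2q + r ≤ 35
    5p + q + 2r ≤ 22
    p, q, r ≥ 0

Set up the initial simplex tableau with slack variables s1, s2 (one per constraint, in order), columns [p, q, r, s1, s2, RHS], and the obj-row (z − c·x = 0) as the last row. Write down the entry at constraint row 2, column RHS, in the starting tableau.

The RHS of constraint 2 is b_2 = 22.

22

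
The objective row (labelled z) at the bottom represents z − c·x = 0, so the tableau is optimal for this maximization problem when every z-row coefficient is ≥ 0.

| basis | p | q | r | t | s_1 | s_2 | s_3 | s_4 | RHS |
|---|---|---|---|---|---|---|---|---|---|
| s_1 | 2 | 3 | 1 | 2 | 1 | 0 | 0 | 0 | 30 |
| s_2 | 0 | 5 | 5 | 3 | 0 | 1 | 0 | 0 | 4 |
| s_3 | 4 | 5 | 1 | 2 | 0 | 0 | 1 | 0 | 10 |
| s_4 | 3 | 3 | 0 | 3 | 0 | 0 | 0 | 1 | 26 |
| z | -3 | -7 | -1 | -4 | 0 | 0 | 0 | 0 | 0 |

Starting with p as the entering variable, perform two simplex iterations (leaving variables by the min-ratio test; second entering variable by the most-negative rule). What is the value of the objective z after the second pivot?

Ratio test on column p — row 1: 30/2 = 15; row 2: entry 0 ≤ 0; row 3: 10/4 = 5/2; row 4: 26/3 = 26/3. Minimum is 5/2 at row 3 (s_3 leaves); pivot element 4.
Pivot on row 3; the z-row RHS becomes 0 − (-3)·(5/2) = 15/2.
Next entering variable (most negative z-row entry -13/4): q.
Ratio test on column q — row 1: 25/(1/2) = 50; row 2: 4/5 = 4/5; row 3: (5/2)/(5/4) = 2; row 4: entry -3/4 ≤ 0. Minimum is 4/5 at row 2 (s_2 leaves); pivot element 5.
After the second pivot the z-row RHS is 15/2 − (-13/4)·(4/5) = 101/10.

101/10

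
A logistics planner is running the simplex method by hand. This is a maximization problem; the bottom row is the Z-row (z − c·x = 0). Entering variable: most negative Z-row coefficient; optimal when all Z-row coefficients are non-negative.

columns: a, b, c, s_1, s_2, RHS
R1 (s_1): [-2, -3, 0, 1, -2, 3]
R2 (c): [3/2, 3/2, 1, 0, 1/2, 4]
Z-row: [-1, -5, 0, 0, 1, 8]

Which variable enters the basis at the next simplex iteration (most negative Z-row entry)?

Negative Z-row entries: a: -1, b: -5.
The most negative is -5 in column b, so b enters.

b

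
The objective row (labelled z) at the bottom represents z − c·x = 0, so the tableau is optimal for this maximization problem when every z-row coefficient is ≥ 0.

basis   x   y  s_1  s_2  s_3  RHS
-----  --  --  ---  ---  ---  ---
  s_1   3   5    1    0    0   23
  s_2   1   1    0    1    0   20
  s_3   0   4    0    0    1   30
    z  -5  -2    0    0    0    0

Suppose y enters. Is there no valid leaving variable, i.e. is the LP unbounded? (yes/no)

no

Column y has positive entries in row(s) 1, 2, 3, so the ratio test bounds it — not unbounded.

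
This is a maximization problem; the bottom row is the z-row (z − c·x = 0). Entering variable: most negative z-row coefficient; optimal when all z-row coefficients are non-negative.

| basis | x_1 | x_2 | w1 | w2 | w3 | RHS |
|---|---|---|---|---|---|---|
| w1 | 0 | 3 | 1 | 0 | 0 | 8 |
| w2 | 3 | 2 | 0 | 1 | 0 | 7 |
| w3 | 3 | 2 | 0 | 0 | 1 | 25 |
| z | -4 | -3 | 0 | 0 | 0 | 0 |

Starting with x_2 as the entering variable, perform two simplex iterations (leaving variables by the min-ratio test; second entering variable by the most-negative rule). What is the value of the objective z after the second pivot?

92/9

Ratio test on column x_2 — row 1: 8/3 = 8/3; row 2: 7/2 = 7/2; row 3: 25/2 = 25/2. Minimum is 8/3 at row 1 (w1 leaves); pivot element 3.
Pivot on row 1; the z-row RHS becomes 0 − (-3)·(8/3) = 8.
Next entering variable (most negative z-row entry -4): x_1.
Ratio test on column x_1 — row 1: entry 0 ≤ 0; row 2: (5/3)/3 = 5/9; row 3: (59/3)/3 = 59/9. Minimum is 5/9 at row 2 (w2 leaves); pivot element 3.
After the second pivot the z-row RHS is 8 − (-4)·(5/9) = 92/9.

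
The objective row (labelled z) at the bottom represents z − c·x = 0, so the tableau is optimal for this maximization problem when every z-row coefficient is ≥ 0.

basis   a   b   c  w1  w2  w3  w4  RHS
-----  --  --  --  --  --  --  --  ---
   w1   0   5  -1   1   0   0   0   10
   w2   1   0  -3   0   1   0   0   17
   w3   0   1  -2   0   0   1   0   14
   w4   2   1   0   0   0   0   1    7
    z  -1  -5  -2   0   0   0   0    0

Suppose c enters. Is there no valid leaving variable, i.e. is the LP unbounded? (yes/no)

yes

Every constraint-row entry in column c is ≤ 0, so increasing c is unbounded.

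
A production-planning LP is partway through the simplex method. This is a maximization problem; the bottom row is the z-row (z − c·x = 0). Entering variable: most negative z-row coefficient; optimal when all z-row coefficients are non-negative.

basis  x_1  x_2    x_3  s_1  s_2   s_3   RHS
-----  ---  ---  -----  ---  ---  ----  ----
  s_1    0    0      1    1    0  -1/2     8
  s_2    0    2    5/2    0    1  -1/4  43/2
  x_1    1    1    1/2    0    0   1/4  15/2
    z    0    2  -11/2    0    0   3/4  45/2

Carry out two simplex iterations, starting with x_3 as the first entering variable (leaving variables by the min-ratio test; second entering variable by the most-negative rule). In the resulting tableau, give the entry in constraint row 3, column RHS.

Ratio test on column x_3 — row 1: 8/1 = 8; row 2: (43/2)/(5/2) = 43/5; row 3: (15/2)/(1/2) = 15. Minimum is 8 at row 1 (s_1 leaves); pivot element 1.
Divide row 1 by 1; eliminate column x_3 from the other rows.
Second iteration: most negative z-row entry is -2 in column s_3, so s_3 enters.
Ratio test on column s_3 — row 1: entry -1/2 ≤ 0; row 2: (3/2)/1 = 3/2; row 3: (7/2)/(1/2) = 7. Minimum is 3/2 at row 2 (s_2 leaves); pivot element 1.
Divide row 2 by 1; eliminate column s_3 from the other rows.
After both pivots, the entry at constraint row 3, column RHS is 11/4.

11/4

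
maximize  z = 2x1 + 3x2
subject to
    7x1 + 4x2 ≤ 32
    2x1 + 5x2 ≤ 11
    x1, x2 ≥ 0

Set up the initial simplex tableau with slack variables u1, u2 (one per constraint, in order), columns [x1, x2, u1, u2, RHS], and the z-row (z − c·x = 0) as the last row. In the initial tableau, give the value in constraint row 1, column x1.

Constraint 1 has coefficient 7 on x1.

7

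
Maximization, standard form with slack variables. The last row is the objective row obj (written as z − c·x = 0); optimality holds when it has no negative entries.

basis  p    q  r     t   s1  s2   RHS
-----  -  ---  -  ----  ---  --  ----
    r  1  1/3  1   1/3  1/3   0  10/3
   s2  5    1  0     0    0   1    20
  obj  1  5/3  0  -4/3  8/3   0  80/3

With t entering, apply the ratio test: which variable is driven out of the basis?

r

Column t entries and ratios — r: (10/3)/(1/3) = 10; s2: 0 ≤ 0, skip.
Smallest ratio is 10 in the row of r, so r leaves.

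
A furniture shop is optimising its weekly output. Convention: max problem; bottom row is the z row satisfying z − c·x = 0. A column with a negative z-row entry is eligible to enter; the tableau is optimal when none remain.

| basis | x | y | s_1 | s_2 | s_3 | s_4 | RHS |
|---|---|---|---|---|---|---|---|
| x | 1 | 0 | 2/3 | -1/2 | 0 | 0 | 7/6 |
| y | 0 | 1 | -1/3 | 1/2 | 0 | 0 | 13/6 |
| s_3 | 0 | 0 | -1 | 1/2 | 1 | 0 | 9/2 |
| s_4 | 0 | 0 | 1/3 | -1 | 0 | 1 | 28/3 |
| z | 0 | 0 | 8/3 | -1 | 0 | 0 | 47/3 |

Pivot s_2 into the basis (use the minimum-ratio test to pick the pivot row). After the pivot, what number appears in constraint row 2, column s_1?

-2/3

Ratio test on column s_2 — row 1: entry -1/2 ≤ 0; row 2: (13/6)/(1/2) = 13/3; row 3: (9/2)/(1/2) = 9; row 4: entry -1 ≤ 0. Minimum is 13/3 at row 2 (y leaves); pivot element 1/2.
Divide row 2 by 1/2; eliminate column s_2 from the other rows.
In the new row 2, the s_1 entry is the old entry divided by the pivot: (-1/3)/(1/2) = -2/3.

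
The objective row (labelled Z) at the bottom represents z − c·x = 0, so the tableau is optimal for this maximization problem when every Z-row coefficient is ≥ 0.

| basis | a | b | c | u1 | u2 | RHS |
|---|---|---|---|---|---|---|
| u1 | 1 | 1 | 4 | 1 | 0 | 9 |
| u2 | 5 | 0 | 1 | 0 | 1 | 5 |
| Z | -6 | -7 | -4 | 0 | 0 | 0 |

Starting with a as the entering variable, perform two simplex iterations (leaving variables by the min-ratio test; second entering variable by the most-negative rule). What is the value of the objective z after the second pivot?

Ratio test on column a — row 1: 9/1 = 9; row 2: 5/5 = 1. Minimum is 1 at row 2 (u2 leaves); pivot element 5.
Pivot on row 2; the Z-row RHS becomes 0 − (-6)·1 = 6.
Next entering variable (most negative Z-row entry -7): b.
Ratio test on column b — row 1: 8/1 = 8; row 2: entry 0 ≤ 0. Minimum is 8 at row 1 (u1 leaves); pivot element 1.
After the second pivot the Z-row RHS is 6 − (-7)·8 = 62.

62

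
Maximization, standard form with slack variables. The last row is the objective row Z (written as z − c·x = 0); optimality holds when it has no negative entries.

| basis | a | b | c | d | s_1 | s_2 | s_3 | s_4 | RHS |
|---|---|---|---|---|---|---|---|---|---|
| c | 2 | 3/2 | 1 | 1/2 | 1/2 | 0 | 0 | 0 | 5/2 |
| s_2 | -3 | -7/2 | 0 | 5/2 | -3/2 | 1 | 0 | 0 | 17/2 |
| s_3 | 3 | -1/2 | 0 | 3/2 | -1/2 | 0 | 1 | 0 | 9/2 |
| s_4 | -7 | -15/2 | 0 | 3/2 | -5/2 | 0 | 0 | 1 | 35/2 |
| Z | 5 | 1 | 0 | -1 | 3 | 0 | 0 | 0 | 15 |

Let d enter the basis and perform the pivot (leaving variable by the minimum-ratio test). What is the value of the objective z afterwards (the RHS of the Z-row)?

Ratio test on column d — row 1: (5/2)/(1/2) = 5; row 2: (17/2)/(5/2) = 17/5; row 3: (9/2)/(3/2) = 3; row 4: (35/2)/(3/2) = 35/3. Minimum is 3 at row 3 (s_3 leaves); pivot element 3/2.
Pivot on row 3; the Z-row RHS becomes 15 − (-1)·3 = 18.

18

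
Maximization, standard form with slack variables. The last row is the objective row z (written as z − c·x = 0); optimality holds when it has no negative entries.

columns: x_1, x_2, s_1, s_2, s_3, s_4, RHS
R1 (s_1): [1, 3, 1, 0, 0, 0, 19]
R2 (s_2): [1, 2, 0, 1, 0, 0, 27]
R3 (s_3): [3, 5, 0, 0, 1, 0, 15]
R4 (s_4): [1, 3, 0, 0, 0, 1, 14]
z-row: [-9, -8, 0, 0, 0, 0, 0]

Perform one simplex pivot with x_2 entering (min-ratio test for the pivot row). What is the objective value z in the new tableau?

Ratio test on column x_2 — row 1: 19/3 = 19/3; row 2: 27/2 = 27/2; row 3: 15/5 = 3; row 4: 14/3 = 14/3. Minimum is 3 at row 3 (s_3 leaves); pivot element 5.
Pivot on row 3; the z-row RHS becomes 0 − (-8)·3 = 24.

24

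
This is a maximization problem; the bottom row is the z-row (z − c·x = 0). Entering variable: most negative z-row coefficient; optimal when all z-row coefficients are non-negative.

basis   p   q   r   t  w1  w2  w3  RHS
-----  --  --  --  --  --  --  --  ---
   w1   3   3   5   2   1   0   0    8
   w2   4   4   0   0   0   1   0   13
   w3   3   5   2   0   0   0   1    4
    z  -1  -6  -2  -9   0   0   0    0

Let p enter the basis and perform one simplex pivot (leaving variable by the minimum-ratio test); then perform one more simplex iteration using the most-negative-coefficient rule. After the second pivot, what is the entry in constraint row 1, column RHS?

2

Ratio test on column p — row 1: 8/3 = 8/3; row 2: 13/4 = 13/4; row 3: 4/3 = 4/3. Minimum is 4/3 at row 3 (w3 leaves); pivot element 3.
Divide row 3 by 3; eliminate column p from the other rows.
Second iteration: most negative z-row entry is -9 in column t, so t enters.
Ratio test on column t — row 1: 4/2 = 2; row 2: entry 0 ≤ 0; row 3: entry 0 ≤ 0. Minimum is 2 at row 1 (w1 leaves); pivot element 2.
Divide row 1 by 2; eliminate column t from the other rows.
After both pivots, the entry at constraint row 1, column RHS is 2.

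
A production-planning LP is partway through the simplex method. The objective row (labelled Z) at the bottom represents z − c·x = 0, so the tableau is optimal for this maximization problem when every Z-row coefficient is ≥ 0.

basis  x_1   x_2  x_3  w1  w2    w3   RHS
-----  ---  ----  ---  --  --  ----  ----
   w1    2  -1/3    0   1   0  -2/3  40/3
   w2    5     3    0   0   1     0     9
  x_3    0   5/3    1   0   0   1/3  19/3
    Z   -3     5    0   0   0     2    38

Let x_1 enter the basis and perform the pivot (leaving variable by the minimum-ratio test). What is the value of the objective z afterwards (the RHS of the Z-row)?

Ratio test on column x_1 — row 1: (40/3)/2 = 20/3; row 2: 9/5 = 9/5; row 3: entry 0 ≤ 0. Minimum is 9/5 at row 2 (w2 leaves); pivot element 5.
Pivot on row 2; the Z-row RHS becomes 38 − (-3)·(9/5) = 217/5.

217/5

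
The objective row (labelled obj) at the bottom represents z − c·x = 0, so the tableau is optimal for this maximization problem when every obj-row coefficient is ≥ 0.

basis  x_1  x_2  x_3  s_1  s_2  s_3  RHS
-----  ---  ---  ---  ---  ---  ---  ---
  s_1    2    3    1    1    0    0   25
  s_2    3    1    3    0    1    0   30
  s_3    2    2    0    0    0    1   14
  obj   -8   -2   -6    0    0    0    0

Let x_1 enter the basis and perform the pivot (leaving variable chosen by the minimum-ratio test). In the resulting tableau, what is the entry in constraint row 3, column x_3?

0

Ratio test on column x_1 — row 1: 25/2 = 25/2; row 2: 30/3 = 10; row 3: 14/2 = 7. Minimum is 7 at row 3 (s_3 leaves); pivot element 2.
Divide row 3 by 2; eliminate column x_1 from the other rows.
In the new row 3, the x_3 entry is the old entry divided by the pivot: 0/2 = 0.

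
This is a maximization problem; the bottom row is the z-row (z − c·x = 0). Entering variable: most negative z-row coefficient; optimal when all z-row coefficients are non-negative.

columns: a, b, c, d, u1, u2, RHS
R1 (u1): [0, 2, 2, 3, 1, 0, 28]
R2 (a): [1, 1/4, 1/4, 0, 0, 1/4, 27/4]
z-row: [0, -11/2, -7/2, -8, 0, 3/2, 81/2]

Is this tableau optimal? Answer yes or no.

no

The z-row has a negative entry -8 in column d, so it is not optimal.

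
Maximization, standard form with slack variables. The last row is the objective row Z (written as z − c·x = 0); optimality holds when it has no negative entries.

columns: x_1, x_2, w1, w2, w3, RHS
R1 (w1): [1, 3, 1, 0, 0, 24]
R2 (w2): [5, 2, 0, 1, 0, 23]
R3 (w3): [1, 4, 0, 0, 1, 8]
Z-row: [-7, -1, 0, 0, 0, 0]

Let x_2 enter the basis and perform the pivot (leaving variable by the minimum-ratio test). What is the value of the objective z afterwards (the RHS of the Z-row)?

Ratio test on column x_2 — row 1: 24/3 = 8; row 2: 23/2 = 23/2; row 3: 8/4 = 2. Minimum is 2 at row 3 (w3 leaves); pivot element 4.
Pivot on row 3; the Z-row RHS becomes 0 − (-1)·2 = 2.

2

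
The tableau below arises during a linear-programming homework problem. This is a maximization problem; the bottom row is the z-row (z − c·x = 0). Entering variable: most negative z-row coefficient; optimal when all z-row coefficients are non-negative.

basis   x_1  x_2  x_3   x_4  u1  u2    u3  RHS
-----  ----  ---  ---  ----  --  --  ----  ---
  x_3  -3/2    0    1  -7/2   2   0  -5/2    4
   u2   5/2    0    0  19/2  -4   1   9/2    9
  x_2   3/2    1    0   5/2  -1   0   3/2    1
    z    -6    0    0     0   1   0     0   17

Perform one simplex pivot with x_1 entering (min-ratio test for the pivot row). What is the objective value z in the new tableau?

21

Ratio test on column x_1 — row 1: entry -3/2 ≤ 0; row 2: 9/(5/2) = 18/5; row 3: 1/(3/2) = 2/3. Minimum is 2/3 at row 3 (x_2 leaves); pivot element 3/2.
Pivot on row 3; the z-row RHS becomes 17 − (-6)·(2/3) = 21.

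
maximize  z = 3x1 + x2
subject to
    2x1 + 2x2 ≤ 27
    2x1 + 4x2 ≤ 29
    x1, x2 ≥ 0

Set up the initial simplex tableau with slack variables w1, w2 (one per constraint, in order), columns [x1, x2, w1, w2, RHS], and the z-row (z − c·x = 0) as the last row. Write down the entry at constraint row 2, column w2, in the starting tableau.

Slack w2 belongs to constraint 2; its column is the unit vector e_2, so the entry in row 2 is 1.

1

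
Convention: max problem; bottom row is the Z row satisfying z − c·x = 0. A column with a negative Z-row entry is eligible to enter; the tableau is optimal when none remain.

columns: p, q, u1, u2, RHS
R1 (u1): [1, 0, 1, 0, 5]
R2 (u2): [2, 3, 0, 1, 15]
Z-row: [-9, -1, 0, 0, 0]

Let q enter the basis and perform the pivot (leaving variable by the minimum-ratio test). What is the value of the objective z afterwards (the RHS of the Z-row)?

5

Ratio test on column q — row 1: entry 0 ≤ 0; row 2: 15/3 = 5. Minimum is 5 at row 2 (u2 leaves); pivot element 3.
Pivot on row 2; the Z-row RHS becomes 0 − (-1)·5 = 5.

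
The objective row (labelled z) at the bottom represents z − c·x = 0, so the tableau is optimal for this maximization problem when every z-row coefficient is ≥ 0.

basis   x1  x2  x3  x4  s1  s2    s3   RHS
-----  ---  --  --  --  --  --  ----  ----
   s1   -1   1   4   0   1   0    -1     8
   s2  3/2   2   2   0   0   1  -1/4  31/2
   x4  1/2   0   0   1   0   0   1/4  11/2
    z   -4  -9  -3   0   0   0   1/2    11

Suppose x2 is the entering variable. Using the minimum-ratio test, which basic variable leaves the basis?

s2

Column x2 entries and ratios — s1: 8/1 = 8; s2: (31/2)/2 = 31/4; x4: 0 ≤ 0, skip.
Smallest ratio is 31/4 in the row of s2, so s2 leaves.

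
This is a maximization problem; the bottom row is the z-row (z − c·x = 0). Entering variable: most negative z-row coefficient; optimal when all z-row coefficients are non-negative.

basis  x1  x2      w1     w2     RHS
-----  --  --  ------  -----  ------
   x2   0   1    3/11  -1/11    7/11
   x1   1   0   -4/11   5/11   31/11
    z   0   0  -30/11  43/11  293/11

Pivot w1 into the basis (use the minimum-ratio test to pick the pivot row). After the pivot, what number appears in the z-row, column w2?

3

Ratio test on column w1 — row 1: (7/11)/(3/11) = 7/3; row 2: entry -4/11 ≤ 0. Minimum is 7/3 at row 1 (x2 leaves); pivot element 3/11.
Divide row 1 by 3/11; eliminate column w1 from the other rows.
z-row update in column w2: 43/11 − (-30/11)·(-1/3) = 3.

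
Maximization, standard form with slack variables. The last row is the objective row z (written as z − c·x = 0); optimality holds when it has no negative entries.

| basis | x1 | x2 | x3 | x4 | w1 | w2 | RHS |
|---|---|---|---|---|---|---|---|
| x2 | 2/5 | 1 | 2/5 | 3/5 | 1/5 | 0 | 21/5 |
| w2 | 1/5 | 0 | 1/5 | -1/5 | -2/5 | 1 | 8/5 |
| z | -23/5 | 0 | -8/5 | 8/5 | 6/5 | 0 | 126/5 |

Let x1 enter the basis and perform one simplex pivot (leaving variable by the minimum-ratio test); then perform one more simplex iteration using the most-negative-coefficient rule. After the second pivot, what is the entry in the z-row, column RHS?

70

Ratio test on column x1 — row 1: (21/5)/(2/5) = 21/2; row 2: (8/5)/(1/5) = 8. Minimum is 8 at row 2 (w2 leaves); pivot element 1/5.
Divide row 2 by 1/5; eliminate column x1 from the other rows.
Second iteration: most negative z-row entry is -8 in column w1, so w1 enters.
Ratio test on column w1 — row 1: 1/1 = 1; row 2: entry -2 ≤ 0. Minimum is 1 at row 1 (x2 leaves); pivot element 1.
Divide row 1 by 1; eliminate column w1 from the other rows.
After both pivots, the entry at the z-row, column RHS is 70.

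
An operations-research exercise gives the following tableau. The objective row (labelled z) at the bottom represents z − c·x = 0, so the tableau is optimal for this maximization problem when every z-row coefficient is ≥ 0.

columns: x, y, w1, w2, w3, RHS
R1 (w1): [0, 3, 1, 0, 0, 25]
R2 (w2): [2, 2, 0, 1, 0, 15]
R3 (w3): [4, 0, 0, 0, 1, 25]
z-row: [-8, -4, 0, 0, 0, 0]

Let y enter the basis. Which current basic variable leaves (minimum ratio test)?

w2

Column y entries and ratios — w1: 25/3 = 25/3; w2: 15/2 = 15/2; w3: 0 ≤ 0, skip.
Smallest ratio is 15/2 in the row of w2, so w2 leaves.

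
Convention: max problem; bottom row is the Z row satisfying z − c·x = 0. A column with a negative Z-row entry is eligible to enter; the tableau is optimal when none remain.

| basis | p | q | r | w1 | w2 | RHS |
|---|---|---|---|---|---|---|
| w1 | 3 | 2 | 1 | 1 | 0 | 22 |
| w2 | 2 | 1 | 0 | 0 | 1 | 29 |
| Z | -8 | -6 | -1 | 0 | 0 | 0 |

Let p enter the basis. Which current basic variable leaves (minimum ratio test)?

Column p entries and ratios — w1: 22/3 = 22/3; w2: 29/2 = 29/2.
Smallest ratio is 22/3 in the row of w1, so w1 leaves.

w1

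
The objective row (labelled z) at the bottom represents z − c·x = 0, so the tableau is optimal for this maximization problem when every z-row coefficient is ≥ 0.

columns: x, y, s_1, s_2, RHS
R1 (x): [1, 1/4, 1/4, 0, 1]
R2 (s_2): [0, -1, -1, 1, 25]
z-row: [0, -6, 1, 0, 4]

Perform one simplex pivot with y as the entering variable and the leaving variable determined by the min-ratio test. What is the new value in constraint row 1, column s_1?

Ratio test on column y — row 1: 1/(1/4) = 4; row 2: entry -1 ≤ 0. Minimum is 4 at row 1 (x leaves); pivot element 1/4.
Divide row 1 by 1/4; eliminate column y from the other rows.
In the new row 1, the s_1 entry is the old entry divided by the pivot: (1/4)/(1/4) = 1.

1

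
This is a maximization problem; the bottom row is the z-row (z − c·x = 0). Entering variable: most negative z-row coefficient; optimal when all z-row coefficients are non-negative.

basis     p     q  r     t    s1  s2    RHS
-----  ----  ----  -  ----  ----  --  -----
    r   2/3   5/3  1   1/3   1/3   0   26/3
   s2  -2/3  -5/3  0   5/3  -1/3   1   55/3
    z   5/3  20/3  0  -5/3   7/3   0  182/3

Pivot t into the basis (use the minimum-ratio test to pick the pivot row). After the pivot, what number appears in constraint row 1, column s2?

-1/5

Ratio test on column t — row 1: (26/3)/(1/3) = 26; row 2: (55/3)/(5/3) = 11. Minimum is 11 at row 2 (s2 leaves); pivot element 5/3.
Divide row 2 by 5/3; eliminate column t from the other rows.
Row 1 update in column s2: 0 − (1/3)·(3/5) = -1/5.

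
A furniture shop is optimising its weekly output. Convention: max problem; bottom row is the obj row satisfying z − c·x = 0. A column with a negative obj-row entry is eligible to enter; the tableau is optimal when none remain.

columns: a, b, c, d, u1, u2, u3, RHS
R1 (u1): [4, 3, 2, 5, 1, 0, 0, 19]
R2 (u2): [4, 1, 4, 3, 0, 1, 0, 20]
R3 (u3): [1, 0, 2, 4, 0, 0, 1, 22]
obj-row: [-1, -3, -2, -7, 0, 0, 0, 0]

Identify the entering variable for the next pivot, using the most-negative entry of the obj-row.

Negative obj-row entries: a: -1, b: -3, c: -2, d: -7.
The most negative is -7 in column d, so d enters.

d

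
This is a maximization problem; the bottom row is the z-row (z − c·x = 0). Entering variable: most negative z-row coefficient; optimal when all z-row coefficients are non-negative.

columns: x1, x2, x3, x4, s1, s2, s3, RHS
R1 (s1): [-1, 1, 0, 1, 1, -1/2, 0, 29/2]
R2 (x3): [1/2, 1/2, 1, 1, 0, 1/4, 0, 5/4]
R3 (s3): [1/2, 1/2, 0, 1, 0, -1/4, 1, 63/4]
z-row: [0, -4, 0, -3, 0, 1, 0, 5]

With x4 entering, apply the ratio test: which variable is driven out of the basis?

Column x4 entries and ratios — s1: (29/2)/1 = 29/2; x3: (5/4)/1 = 5/4; s3: (63/4)/1 = 63/4.
Smallest ratio is 5/4 in the row of x3, so x3 leaves.

x3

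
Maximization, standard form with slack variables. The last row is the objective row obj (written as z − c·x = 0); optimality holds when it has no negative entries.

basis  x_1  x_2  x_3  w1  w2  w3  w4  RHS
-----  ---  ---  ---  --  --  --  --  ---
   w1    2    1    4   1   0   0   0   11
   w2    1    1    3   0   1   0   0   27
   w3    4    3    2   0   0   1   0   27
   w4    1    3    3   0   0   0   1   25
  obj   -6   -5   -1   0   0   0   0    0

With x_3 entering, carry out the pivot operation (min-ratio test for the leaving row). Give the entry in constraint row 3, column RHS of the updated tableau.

43/2

Ratio test on column x_3 — row 1: 11/4 = 11/4; row 2: 27/3 = 9; row 3: 27/2 = 27/2; row 4: 25/3 = 25/3. Minimum is 11/4 at row 1 (w1 leaves); pivot element 4.
Divide row 1 by 4; eliminate column x_3 from the other rows.
Row 3 update in column RHS: 27 − 2·(11/4) = 43/2.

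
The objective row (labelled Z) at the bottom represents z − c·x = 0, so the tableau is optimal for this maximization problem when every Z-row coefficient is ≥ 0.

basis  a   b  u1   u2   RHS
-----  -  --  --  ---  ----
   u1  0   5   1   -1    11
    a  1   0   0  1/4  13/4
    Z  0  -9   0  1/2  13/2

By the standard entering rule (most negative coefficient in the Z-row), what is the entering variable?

b

Negative Z-row entries: b: -9.
The most negative is -9 in column b, so b enters.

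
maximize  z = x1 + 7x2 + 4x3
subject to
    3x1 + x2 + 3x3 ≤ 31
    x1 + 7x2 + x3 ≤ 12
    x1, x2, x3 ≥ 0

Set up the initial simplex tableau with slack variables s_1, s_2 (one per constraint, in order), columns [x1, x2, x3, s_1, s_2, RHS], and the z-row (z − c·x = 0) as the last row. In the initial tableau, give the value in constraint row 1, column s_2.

Slack s_2 belongs to constraint 2; its column is the unit vector e_2, so the entry in row 1 is 0.

0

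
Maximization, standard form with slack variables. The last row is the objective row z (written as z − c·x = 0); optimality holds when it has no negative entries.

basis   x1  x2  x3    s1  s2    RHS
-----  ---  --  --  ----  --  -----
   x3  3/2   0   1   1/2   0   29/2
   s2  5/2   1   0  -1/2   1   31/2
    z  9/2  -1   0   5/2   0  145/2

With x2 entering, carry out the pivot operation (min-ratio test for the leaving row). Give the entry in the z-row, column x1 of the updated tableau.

Ratio test on column x2 — row 1: entry 0 ≤ 0; row 2: (31/2)/1 = 31/2. Minimum is 31/2 at row 2 (s2 leaves); pivot element 1.
Divide row 2 by 1; eliminate column x2 from the other rows.
z-row update in column x1: 9/2 − (-1)·(5/2) = 7.

7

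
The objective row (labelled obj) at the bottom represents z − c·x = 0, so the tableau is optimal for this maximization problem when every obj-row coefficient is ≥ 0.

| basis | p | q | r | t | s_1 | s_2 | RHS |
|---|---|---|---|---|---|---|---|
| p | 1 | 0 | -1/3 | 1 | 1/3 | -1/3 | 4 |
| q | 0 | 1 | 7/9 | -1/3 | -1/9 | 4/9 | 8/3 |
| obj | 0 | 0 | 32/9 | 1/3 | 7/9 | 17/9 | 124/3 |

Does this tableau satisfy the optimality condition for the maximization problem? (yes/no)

Every obj-row coefficient is ≥ 0, so the tableau is optimal.

yes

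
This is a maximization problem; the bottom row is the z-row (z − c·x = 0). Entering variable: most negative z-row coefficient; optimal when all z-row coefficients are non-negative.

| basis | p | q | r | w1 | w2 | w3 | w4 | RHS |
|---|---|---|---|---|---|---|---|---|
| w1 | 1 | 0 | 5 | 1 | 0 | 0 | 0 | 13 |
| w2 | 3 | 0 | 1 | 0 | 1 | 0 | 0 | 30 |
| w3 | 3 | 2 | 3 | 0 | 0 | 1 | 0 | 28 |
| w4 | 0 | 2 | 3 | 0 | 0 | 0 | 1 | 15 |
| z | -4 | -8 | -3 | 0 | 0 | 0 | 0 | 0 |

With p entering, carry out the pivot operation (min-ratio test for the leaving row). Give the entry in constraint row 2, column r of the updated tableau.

-2

Ratio test on column p — row 1: 13/1 = 13; row 2: 30/3 = 10; row 3: 28/3 = 28/3; row 4: entry 0 ≤ 0. Minimum is 28/3 at row 3 (w3 leaves); pivot element 3.
Divide row 3 by 3; eliminate column p from the other rows.
Row 2 update in column r: 1 − 3·1 = -2.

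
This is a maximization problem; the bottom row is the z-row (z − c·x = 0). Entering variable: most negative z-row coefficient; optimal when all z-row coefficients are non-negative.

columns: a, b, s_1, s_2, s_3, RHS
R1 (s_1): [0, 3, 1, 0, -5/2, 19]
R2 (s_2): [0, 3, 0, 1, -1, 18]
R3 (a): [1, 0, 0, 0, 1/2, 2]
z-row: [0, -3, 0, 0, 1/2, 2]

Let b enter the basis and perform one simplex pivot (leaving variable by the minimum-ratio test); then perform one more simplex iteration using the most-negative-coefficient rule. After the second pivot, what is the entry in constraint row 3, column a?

Ratio test on column b — row 1: 19/3 = 19/3; row 2: 18/3 = 6; row 3: entry 0 ≤ 0. Minimum is 6 at row 2 (s_2 leaves); pivot element 3.
Divide row 2 by 3; eliminate column b from the other rows.
Second iteration: most negative z-row entry is -1/2 in column s_3, so s_3 enters.
Ratio test on column s_3 — row 1: entry -3/2 ≤ 0; row 2: entry -1/3 ≤ 0; row 3: 2/(1/2) = 4. Minimum is 4 at row 3 (a leaves); pivot element 1/2.
Divide row 3 by 1/2; eliminate column s_3 from the other rows.
After both pivots, the entry at constraint row 3, column a is 2.

2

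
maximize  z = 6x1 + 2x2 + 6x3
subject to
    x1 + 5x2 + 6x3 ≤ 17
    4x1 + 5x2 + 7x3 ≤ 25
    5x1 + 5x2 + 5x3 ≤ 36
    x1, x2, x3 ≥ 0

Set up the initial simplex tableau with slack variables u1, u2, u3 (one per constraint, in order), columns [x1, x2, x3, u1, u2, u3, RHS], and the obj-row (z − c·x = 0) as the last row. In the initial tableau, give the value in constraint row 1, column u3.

0

Slack u3 belongs to constraint 3; its column is the unit vector e_3, so the entry in row 1 is 0.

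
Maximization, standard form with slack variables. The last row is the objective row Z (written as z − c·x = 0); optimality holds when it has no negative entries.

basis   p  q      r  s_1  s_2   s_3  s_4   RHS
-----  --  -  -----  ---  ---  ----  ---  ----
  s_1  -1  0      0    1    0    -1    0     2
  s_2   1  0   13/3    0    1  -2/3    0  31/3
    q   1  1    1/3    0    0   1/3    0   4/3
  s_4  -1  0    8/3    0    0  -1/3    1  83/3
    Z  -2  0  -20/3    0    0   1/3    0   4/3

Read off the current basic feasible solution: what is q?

4/3

q is basic (row 3); its value is the RHS of that row, 4/3.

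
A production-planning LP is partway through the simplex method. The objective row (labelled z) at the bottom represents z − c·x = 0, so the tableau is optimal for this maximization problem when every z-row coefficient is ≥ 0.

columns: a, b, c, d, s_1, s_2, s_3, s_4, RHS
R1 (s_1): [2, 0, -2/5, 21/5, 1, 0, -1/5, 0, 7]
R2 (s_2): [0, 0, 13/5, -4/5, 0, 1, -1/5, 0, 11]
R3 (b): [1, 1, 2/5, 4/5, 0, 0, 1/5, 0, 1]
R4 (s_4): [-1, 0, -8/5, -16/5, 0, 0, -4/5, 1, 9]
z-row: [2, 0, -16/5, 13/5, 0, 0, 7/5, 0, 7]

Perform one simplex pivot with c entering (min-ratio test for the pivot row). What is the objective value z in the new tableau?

15

Ratio test on column c — row 1: entry -2/5 ≤ 0; row 2: 11/(13/5) = 55/13; row 3: 1/(2/5) = 5/2; row 4: entry -8/5 ≤ 0. Minimum is 5/2 at row 3 (b leaves); pivot element 2/5.
Pivot on row 3; the z-row RHS becomes 7 − (-16/5)·(5/2) = 15.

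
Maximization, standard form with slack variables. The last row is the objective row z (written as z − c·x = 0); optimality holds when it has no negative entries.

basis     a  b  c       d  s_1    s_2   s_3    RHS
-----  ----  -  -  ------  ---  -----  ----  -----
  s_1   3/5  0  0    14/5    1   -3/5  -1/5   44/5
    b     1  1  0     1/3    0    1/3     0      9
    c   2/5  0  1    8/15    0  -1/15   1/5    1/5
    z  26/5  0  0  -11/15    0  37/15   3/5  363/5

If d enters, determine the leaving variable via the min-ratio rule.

Column d entries and ratios — s_1: (44/5)/(14/5) = 22/7; b: 9/(1/3) = 27; c: (1/5)/(8/15) = 3/8.
Smallest ratio is 3/8 in the row of c, so c leaves.

c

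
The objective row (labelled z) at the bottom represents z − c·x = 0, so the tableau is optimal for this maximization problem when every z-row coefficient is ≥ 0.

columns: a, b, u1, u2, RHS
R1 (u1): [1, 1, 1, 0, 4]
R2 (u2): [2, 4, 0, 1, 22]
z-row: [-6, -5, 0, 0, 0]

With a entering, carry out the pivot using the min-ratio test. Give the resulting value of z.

24

Ratio test on column a — row 1: 4/1 = 4; row 2: 22/2 = 11. Minimum is 4 at row 1 (u1 leaves); pivot element 1.
Pivot on row 1; the z-row RHS becomes 0 − (-6)·4 = 24.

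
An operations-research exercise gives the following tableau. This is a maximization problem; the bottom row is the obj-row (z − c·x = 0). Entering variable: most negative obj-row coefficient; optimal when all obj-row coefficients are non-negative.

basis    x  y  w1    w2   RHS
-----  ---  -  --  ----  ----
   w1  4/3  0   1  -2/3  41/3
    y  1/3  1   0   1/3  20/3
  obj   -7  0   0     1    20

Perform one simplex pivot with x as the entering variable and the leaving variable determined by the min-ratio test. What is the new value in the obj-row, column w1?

Ratio test on column x — row 1: (41/3)/(4/3) = 41/4; row 2: (20/3)/(1/3) = 20. Minimum is 41/4 at row 1 (w1 leaves); pivot element 4/3.
Divide row 1 by 4/3; eliminate column x from the other rows.
obj-row update in column w1: 0 − (-7)·(3/4) = 21/4.

21/4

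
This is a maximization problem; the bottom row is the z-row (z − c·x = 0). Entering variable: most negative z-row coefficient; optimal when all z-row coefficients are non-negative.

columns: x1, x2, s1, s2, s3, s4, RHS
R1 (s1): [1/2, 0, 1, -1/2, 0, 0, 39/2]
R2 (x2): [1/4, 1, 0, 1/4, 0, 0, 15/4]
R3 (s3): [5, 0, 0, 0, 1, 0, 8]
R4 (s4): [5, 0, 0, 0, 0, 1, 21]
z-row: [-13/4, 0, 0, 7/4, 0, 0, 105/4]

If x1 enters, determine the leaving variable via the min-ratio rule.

s3

Column x1 entries and ratios — s1: (39/2)/(1/2) = 39; x2: (15/4)/(1/4) = 15; s3: 8/5 = 8/5; s4: 21/5 = 21/5.
Smallest ratio is 8/5 in the row of s3, so s3 leaves.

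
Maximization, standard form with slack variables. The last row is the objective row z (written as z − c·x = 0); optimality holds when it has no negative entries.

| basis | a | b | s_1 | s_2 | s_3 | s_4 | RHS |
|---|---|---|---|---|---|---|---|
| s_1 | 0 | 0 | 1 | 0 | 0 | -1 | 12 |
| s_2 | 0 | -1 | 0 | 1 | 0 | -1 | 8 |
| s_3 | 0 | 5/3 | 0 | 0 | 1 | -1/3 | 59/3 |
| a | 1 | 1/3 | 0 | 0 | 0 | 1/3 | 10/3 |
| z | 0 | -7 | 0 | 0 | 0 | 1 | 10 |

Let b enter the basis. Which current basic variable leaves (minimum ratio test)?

Column b entries and ratios — s_1: 0 ≤ 0, skip; s_2: -1 ≤ 0, skip; s_3: (59/3)/(5/3) = 59/5; a: (10/3)/(1/3) = 10.
Smallest ratio is 10 in the row of a, so a leaves.

a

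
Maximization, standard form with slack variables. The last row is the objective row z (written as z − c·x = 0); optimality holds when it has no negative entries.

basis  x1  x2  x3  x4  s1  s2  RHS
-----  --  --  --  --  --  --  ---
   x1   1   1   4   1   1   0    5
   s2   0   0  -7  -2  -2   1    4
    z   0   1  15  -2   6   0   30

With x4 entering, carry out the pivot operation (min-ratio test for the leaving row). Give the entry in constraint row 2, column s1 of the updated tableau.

Ratio test on column x4 — row 1: 5/1 = 5; row 2: entry -2 ≤ 0. Minimum is 5 at row 1 (x1 leaves); pivot element 1.
Divide row 1 by 1; eliminate column x4 from the other rows.
Row 2 update in column s1: -2 − (-2)·1 = 0.

0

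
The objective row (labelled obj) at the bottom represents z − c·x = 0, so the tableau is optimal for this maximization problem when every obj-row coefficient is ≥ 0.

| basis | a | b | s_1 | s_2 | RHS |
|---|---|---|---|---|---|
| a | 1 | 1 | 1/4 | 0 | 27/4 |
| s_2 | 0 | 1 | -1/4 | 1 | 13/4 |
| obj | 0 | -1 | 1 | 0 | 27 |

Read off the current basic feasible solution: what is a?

27/4

a is basic (row 1); its value is the RHS of that row, 27/4.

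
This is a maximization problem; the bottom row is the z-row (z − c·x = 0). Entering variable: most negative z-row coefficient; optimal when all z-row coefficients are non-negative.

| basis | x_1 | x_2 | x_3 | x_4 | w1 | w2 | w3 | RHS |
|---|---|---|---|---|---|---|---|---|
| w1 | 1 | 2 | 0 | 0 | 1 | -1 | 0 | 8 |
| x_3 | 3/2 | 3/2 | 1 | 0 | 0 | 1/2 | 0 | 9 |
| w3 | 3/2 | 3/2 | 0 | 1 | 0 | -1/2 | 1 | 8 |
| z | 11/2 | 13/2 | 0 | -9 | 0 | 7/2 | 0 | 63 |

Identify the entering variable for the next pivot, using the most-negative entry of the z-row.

Negative z-row entries: x_4: -9.
The most negative is -9 in column x_4, so x_4 enters.

x_4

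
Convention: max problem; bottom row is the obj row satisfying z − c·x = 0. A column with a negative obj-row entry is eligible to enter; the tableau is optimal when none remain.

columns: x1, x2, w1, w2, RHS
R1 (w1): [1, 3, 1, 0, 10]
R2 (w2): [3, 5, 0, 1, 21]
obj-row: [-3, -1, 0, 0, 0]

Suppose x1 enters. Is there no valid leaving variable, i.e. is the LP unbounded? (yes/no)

Column x1 has positive entries in row(s) 1, 2, so the ratio test bounds it — not unbounded.

no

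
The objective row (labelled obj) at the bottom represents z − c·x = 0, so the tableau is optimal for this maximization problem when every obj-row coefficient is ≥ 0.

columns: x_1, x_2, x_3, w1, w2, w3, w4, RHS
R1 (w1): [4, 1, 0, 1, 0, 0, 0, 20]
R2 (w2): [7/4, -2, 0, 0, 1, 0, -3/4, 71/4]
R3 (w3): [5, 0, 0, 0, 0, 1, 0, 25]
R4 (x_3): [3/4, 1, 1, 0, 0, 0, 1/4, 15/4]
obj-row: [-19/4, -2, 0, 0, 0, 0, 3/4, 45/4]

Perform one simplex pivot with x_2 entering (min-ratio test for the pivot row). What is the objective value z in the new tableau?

75/4

Ratio test on column x_2 — row 1: 20/1 = 20; row 2: entry -2 ≤ 0; row 3: entry 0 ≤ 0; row 4: (15/4)/1 = 15/4. Minimum is 15/4 at row 4 (x_3 leaves); pivot element 1.
Pivot on row 4; the obj-row RHS becomes 45/4 − (-2)·(15/4) = 75/4.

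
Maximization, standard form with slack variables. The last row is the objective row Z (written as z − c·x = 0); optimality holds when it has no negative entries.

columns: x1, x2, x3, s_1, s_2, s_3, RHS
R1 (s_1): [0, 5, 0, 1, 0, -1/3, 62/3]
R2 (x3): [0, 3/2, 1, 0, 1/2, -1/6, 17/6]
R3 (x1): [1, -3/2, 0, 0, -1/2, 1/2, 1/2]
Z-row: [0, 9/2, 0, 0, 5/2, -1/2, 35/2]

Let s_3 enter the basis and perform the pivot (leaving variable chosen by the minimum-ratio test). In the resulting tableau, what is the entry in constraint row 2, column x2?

Ratio test on column s_3 — row 1: entry -1/3 ≤ 0; row 2: entry -1/6 ≤ 0; row 3: (1/2)/(1/2) = 1. Minimum is 1 at row 3 (x1 leaves); pivot element 1/2.
Divide row 3 by 1/2; eliminate column s_3 from the other rows.
Row 2 update in column x2: 3/2 − (-1/6)·(-3) = 1.

1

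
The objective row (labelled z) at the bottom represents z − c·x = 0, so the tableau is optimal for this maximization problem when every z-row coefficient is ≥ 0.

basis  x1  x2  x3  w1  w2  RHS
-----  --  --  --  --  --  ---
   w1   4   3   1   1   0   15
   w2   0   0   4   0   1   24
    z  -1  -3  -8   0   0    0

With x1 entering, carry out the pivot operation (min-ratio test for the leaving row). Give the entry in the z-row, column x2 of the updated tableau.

-9/4

Ratio test on column x1 — row 1: 15/4 = 15/4; row 2: entry 0 ≤ 0. Minimum is 15/4 at row 1 (w1 leaves); pivot element 4.
Divide row 1 by 4; eliminate column x1 from the other rows.
z-row update in column x2: -3 − (-1)·(3/4) = -9/4.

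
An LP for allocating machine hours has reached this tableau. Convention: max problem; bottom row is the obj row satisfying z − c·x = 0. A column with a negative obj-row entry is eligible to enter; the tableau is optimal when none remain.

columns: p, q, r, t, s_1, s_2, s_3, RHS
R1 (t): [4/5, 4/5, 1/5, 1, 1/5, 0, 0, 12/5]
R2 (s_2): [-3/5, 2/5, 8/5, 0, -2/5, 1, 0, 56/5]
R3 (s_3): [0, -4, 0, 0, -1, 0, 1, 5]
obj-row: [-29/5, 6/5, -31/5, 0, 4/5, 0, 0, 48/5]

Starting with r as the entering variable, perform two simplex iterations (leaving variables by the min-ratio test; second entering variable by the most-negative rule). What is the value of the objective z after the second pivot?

Ratio test on column r — row 1: (12/5)/(1/5) = 12; row 2: (56/5)/(8/5) = 7; row 3: entry 0 ≤ 0. Minimum is 7 at row 2 (s_2 leaves); pivot element 8/5.
Pivot on row 2; the obj-row RHS becomes 48/5 − (-31/5)·7 = 53.
Next entering variable (most negative obj-row entry -65/8): p.
Ratio test on column p — row 1: 1/(7/8) = 8/7; row 2: entry -3/8 ≤ 0; row 3: entry 0 ≤ 0. Minimum is 8/7 at row 1 (t leaves); pivot element 7/8.
After the second pivot the obj-row RHS is 53 − (-65/8)·(8/7) = 436/7.

436/7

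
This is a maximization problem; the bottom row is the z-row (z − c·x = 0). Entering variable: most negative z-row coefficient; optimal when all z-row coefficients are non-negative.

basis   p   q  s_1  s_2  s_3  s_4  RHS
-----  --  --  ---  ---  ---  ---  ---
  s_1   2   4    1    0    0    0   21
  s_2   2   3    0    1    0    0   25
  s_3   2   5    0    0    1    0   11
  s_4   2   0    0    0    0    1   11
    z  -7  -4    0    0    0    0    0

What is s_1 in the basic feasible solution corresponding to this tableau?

21

s_1 is basic (row 1); its value is the RHS of that row, 21.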